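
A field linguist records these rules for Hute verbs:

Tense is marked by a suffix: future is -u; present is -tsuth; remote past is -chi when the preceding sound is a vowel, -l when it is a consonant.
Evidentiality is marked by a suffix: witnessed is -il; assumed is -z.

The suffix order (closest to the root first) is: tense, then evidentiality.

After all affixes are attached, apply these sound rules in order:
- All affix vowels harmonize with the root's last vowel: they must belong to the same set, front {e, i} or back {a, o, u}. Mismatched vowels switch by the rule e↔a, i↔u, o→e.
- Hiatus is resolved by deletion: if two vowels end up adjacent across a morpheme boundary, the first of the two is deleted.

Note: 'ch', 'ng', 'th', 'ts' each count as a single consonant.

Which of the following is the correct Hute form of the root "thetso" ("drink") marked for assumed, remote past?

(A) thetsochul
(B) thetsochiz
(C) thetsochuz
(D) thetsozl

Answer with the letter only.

C

Attach tense remote past -chi (after vowel 'o') → thetsochi.
Attach evidentiality assumed -z → thetsochiz.
Apply vowel harmony: thetsochiz → thetsochuz.
Vowel deletion: no change.
So the correct form is thetsochuz, option (C).
(A) thetsochul is wrong: it uses witnessed instead of assumed for evidentiality.
(D) thetsozl is wrong: it has the affixes in the wrong order.
(B) thetsochiz is wrong: it fails to apply the sound rule(s).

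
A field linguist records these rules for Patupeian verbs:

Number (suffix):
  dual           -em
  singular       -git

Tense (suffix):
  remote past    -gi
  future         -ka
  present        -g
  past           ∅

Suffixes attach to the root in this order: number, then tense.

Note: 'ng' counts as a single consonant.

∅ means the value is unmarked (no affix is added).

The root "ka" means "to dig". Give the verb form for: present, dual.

kaemg

Attach number dual -em → kaem.
Attach tense present -g → kaemg.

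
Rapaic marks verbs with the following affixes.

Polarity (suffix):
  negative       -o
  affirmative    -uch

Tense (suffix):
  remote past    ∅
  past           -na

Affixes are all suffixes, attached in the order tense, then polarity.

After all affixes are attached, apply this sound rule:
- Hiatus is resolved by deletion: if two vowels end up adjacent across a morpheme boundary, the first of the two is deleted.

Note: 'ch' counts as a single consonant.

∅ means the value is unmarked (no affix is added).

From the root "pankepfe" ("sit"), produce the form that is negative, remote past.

tense = remote past: zero marking, form stays pankepfe.
Attach polarity negative -o → pankepfeo.
Apply vowel deletion: pankepfeo → pankepfo.

pankepfo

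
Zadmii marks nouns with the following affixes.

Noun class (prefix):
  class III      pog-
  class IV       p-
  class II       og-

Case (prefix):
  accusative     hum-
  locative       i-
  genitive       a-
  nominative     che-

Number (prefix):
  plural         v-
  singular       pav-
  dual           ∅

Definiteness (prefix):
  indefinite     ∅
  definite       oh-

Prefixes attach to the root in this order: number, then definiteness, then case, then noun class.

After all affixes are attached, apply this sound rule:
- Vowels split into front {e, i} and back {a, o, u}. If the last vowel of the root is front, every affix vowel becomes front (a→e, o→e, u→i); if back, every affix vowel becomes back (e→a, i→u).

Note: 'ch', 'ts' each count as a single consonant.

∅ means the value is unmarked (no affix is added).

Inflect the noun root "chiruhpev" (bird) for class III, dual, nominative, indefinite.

number = dual: zero marking, form stays chiruhpev.
definiteness = indefinite: zero marking, form stays chiruhpev.
Attach case nominative che- → chechiruhpev.
Attach noun class class III pog- → pogchechiruhpev.
Apply vowel harmony: pogchechiruhpev → pegchechiruhpev.

pegchechiruhpev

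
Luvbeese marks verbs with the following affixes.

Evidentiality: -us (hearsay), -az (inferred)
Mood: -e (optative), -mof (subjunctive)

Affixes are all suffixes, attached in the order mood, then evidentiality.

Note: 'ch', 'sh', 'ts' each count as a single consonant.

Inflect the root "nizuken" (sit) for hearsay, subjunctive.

Attach mood subjunctive -mof → nizukenmof.
Attach evidentiality hearsay -us → nizukenmofus.

nizukenmofus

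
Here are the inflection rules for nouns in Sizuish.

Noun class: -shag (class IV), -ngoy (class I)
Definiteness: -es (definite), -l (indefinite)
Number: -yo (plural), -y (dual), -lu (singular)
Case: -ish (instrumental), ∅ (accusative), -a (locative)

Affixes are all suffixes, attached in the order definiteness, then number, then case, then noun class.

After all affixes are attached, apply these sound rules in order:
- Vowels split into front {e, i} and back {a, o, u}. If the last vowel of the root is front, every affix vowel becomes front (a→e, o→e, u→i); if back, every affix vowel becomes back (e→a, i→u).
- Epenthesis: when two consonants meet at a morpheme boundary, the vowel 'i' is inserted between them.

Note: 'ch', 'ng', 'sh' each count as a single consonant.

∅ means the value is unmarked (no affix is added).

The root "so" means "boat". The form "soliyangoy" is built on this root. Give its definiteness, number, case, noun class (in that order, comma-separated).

indefinite, dual, locative, class I

Segment: so-l-y-a-ngoy.
definiteness: -l → indefinite.
number: -y → dual.
case: -a → locative.
noun class: -ngoy → class I.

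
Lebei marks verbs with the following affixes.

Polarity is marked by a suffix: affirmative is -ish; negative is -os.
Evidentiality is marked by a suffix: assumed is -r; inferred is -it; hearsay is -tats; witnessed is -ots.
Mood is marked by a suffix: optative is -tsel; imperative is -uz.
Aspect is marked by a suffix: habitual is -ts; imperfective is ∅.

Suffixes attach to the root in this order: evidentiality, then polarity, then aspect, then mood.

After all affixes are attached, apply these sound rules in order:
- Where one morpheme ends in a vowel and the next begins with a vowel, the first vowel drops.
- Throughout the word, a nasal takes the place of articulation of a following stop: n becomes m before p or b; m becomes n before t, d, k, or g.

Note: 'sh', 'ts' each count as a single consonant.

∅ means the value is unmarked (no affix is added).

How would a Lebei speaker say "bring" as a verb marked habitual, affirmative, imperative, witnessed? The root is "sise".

Attach evidentiality witnessed -ots → siseots.
Attach polarity affirmative -ish → siseotsish.
Attach aspect habitual -ts → siseotsishts.
Attach mood imperative -uz → siseotsishtsuz.
Apply vowel deletion: siseotsishtsuz → sisotsishtsuz.
Nasal assimilation: no change.

sisotsishtsuz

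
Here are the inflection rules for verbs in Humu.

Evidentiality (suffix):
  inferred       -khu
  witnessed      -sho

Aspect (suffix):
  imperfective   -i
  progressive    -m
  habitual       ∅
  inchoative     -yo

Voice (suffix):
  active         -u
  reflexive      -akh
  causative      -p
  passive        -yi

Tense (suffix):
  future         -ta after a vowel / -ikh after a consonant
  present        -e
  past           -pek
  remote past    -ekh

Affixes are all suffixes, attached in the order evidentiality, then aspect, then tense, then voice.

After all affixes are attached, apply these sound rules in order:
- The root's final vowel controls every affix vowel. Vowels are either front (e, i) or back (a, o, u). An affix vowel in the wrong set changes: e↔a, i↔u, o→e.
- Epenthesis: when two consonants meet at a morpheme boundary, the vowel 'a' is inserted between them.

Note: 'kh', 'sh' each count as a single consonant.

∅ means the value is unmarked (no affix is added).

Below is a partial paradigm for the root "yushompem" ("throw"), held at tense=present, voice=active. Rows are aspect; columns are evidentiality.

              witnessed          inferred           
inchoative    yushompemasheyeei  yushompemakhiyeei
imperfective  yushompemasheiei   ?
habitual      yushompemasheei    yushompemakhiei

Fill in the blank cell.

yushompemakhiiei

Attach evidentiality inferred -khu → yushompemkhu.
Attach aspect imperfective -i → yushompemkhui.
Attach tense present -e → yushompemkhuie.
Attach voice active -u → yushompemkhuieu.
Apply vowel harmony: yushompemkhuieu → yushompemkhiiei.
Apply epenthesis: yushompemkhiiei → yushompemakhiiei.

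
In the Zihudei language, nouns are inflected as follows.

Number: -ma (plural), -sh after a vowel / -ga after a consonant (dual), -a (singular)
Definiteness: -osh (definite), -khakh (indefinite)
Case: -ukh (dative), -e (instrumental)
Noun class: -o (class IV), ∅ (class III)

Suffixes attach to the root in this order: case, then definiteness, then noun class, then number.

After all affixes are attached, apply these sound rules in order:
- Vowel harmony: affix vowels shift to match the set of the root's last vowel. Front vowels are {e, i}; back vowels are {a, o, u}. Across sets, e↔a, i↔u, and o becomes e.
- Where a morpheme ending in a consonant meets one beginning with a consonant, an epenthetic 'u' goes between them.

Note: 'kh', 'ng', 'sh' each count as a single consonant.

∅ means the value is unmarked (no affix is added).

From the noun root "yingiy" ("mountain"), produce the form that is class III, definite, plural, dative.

Attach case dative -ukh → yingiyukh.
Attach definiteness definite -osh → yingiyukhosh.
noun class = class III: zero marking, form stays yingiyukhosh.
Attach number plural -ma → yingiyukhoshma.
Apply vowel harmony: yingiyukhoshma → yingiyikheshme.
Apply epenthesis: yingiyikheshme → yingiyikheshume.

yingiyikheshume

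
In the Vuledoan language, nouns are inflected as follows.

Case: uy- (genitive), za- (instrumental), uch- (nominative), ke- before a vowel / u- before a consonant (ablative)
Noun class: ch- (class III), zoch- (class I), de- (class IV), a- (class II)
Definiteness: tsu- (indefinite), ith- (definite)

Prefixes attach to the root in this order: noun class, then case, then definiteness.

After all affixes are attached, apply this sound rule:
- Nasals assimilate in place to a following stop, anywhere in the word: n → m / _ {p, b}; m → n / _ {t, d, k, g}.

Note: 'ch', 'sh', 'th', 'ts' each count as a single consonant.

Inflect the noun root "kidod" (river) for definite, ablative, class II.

Attach noun class class II a- → akidod.
Attach case ablative ke- (before vowel 'a') → keakidod.
Attach definiteness definite ith- → ithkeakidod.
Nasal assimilation: no change.

ithkeakidod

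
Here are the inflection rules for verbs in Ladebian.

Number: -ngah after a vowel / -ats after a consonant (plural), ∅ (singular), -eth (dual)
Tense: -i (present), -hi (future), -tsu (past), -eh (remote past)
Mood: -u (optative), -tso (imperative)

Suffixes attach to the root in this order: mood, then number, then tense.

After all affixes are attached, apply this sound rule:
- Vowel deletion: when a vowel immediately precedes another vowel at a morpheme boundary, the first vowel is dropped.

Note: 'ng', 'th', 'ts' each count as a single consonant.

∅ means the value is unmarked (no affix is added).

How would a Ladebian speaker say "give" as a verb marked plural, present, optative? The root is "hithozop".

Attach mood optative -u → hithozopu.
Attach number plural -ngah (after vowel 'u') → hithozopungah.
Attach tense present -i → hithozopungahi.
Vowel deletion: no change.

hithozopungahi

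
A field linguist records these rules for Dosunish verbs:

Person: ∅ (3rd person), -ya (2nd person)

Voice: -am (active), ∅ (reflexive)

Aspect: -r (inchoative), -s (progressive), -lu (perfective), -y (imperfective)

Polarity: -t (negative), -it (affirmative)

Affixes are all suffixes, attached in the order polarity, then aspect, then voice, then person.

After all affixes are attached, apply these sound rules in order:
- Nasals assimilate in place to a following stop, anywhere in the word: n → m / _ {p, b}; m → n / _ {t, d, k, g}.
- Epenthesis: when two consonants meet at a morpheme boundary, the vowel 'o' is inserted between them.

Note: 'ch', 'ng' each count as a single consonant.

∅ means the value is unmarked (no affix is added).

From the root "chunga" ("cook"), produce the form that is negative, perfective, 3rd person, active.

Attach polarity negative -t → chungat.
Attach aspect perfective -lu → chungatlu.
Attach voice active -am → chungatluam.
person = 3rd person: zero marking, form stays chungatluam.
Nasal assimilation: no change.
Apply epenthesis: chungatluam → chungatoluam.

chungatoluam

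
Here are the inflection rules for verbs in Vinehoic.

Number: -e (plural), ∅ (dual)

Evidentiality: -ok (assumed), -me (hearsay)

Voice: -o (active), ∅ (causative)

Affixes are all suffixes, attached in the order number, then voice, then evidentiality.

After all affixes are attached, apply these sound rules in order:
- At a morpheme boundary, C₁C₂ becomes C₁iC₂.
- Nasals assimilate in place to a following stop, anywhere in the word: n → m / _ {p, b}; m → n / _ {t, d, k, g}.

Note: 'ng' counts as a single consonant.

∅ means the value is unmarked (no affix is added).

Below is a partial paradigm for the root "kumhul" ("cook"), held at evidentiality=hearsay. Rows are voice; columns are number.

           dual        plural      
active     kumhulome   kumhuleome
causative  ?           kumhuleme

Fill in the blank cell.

number = dual: zero marking, form stays kumhul.
voice = causative: zero marking, form stays kumhul.
Attach evidentiality hearsay -me → kumhulme.
Apply epenthesis: kumhulme → kumhulime.
Nasal assimilation: no change.

kumhulime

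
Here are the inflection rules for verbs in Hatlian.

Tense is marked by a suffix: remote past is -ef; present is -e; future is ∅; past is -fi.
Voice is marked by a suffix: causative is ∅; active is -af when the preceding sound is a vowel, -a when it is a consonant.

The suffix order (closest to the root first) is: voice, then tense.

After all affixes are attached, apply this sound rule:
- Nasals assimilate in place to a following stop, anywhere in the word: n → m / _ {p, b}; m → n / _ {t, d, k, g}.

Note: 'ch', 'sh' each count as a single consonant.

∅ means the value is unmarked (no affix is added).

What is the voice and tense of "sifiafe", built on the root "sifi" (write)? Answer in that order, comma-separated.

active, present

Segment: sifi-af-e.
voice: -af/a → active.
tense: -e → present.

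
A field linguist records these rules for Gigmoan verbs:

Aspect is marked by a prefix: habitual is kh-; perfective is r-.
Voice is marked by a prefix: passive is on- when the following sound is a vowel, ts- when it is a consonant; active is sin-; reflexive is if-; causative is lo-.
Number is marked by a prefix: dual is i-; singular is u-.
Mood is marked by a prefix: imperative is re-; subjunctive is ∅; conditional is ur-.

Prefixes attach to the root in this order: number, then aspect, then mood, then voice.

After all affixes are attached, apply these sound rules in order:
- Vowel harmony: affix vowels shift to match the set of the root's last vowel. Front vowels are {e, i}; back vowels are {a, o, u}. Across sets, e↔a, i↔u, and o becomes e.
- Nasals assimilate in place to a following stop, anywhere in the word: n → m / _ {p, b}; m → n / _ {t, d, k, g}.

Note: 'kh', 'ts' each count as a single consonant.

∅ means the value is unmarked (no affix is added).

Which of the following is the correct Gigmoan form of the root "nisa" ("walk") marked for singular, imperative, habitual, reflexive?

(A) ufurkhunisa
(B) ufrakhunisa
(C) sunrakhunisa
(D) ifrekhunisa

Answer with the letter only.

B

Attach number singular u- → unisa.
Attach aspect habitual kh- → khunisa.
Attach mood imperative re- → rekhunisa.
Attach voice reflexive if- → ifrekhunisa.
Apply vowel harmony: ifrekhunisa → ufrakhunisa.
Nasal assimilation: no change.
So the correct form is ufrakhunisa, option (B).
(D) ifrekhunisa is wrong: it fails to apply the sound rule(s).
(C) sunrakhunisa is wrong: it uses active instead of reflexive for voice.
(A) ufurkhunisa is wrong: it uses conditional instead of imperative for mood.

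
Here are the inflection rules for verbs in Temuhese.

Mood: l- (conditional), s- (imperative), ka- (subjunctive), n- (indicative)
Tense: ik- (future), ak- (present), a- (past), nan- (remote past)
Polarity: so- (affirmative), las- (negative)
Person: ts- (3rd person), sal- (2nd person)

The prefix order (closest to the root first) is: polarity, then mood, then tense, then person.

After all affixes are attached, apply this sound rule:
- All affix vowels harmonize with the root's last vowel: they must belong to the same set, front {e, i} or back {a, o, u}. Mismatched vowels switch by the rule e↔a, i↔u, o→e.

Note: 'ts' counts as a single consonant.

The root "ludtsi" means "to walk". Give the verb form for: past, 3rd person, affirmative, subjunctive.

tsekeseludtsi

Attach polarity affirmative so- → soludtsi.
Attach mood subjunctive ka- → kasoludtsi.
Attach tense past a- → akasoludtsi.
Attach person 3rd person ts- → tsakasoludtsi.
Apply vowel harmony: tsakasoludtsi → tsekeseludtsi.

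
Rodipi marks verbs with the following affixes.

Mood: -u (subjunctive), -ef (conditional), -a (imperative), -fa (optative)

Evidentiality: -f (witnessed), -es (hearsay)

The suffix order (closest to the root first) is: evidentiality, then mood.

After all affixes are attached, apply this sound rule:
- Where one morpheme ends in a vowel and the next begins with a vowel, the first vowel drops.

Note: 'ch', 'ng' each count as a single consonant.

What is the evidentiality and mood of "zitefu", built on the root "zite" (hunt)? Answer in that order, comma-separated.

Segment: zite-f-u.
evidentiality: -f → witnessed.
mood: -u → subjunctive.

witnessed, subjunctive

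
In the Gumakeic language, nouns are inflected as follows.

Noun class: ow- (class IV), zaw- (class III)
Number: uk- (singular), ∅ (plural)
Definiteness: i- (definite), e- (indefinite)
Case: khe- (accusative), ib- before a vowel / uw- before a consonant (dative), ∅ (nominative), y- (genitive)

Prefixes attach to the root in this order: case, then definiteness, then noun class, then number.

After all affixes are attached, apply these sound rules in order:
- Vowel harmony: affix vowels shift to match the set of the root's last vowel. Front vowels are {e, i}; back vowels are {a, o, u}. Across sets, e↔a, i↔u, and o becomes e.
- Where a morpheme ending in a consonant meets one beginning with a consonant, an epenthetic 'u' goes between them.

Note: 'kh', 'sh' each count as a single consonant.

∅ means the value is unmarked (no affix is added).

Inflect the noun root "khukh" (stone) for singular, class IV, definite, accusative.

ukowukhakhukh

Attach case accusative khe- → khekhukh.
Attach definiteness definite i- → ikhekhukh.
Attach noun class class IV ow- → owikhekhukh.
Attach number singular uk- → ukowikhekhukh.
Apply vowel harmony: ukowikhekhukh → ukowukhakhukh.
Epenthesis: no change.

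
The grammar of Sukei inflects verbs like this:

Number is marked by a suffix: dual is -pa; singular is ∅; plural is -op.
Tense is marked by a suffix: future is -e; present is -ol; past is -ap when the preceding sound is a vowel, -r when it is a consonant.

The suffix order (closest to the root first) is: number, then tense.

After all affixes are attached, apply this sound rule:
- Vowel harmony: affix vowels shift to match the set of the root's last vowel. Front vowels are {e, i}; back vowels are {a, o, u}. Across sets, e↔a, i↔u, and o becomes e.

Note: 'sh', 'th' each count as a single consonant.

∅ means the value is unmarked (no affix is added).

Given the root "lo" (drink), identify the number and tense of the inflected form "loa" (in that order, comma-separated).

Segment: lo-e.
number: ∅ → singular.
tense: -e → future.

singular, future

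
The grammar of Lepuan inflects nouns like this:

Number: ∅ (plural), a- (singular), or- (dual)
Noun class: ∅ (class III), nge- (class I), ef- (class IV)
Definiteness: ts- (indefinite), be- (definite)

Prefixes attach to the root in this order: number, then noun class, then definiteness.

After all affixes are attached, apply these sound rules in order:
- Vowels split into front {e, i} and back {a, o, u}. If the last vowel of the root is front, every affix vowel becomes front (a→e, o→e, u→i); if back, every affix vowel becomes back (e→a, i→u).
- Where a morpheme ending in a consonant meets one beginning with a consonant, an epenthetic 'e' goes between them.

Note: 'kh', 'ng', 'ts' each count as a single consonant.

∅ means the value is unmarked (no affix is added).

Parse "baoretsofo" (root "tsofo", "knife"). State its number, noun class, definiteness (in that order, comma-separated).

Segment: be-or-tsofo.
number: or- → dual.
noun class: ∅ → class III.
definiteness: be- → definite.

dual, class III, definite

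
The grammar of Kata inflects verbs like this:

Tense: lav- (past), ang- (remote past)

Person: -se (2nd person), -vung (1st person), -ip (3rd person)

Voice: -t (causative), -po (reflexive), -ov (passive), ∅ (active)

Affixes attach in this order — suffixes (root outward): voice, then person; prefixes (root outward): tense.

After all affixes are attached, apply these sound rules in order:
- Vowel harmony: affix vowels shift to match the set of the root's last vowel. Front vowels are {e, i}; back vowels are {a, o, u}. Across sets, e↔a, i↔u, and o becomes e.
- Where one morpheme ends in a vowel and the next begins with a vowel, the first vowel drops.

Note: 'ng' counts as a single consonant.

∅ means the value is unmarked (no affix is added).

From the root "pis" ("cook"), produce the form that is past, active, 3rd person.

voice = active: zero marking, form stays pis.
Attach tense past lav- → lavpis.
Attach person 3rd person -ip → lavpisip.
Apply vowel harmony: lavpisip → levpisip.
Vowel deletion: no change.

levpisip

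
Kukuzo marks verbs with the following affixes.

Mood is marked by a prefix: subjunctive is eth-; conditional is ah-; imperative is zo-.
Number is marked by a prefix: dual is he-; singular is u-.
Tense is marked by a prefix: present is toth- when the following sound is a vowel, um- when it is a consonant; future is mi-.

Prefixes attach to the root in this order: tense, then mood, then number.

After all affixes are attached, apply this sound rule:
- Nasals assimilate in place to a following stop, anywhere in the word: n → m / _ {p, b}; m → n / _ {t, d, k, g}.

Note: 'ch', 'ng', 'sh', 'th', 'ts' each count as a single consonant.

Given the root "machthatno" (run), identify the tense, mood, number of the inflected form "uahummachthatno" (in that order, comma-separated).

present, conditional, singular

Segment: u-ah-um-machthatno.
tense: toth/um- → present.
mood: ah- → conditional.
number: u- → singular.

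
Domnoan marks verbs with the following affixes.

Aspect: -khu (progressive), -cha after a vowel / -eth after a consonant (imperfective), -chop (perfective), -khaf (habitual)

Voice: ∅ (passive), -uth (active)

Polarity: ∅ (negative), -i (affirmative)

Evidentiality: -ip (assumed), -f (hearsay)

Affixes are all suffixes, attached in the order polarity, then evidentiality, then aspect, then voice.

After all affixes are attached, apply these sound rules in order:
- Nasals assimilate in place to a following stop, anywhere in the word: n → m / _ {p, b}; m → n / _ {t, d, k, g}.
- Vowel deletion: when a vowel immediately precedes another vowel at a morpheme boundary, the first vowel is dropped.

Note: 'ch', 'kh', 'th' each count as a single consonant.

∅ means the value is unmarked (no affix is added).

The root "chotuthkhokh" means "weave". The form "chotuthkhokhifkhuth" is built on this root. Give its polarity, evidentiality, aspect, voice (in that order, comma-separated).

Segment: chotuthkhokh-i-f-khu-uth.
polarity: -i → affirmative.
evidentiality: -f → hearsay.
aspect: -khu → progressive.
voice: -uth → active.

affirmative, hearsay, progressive, active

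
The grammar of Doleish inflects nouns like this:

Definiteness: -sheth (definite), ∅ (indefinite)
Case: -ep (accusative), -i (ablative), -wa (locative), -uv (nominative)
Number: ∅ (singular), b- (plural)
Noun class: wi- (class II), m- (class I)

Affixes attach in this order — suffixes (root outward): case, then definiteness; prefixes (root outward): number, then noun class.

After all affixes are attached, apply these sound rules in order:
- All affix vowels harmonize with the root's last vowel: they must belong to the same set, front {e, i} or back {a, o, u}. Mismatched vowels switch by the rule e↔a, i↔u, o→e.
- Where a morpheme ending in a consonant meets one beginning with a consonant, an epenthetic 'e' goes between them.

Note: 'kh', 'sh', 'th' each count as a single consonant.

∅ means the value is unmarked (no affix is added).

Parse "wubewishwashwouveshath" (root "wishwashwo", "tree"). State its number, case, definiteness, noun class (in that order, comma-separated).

Segment: wi-b-wishwashwo-uv-sheth.
number: b- → plural.
case: -uv → nominative.
definiteness: -sheth → definite.
noun class: wi- → class II.

plural, nominative, definite, class II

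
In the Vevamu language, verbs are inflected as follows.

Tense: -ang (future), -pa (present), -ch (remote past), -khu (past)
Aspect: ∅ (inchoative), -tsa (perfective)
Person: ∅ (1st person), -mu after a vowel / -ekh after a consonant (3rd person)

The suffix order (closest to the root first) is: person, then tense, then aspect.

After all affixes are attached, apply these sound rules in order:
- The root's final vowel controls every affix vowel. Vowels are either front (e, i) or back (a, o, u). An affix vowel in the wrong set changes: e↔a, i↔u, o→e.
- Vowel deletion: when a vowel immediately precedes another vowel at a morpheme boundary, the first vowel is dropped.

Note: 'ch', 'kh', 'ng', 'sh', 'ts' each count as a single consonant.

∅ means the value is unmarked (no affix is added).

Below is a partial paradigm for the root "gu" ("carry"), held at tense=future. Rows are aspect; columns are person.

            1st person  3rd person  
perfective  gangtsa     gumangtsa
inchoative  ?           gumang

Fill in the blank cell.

person = 1st person: zero marking, form stays gu.
Attach tense future -ang → guang.
aspect = inchoative: zero marking, form stays guang.
Vowel harmony: no change.
Apply vowel deletion: guang → gang.

gang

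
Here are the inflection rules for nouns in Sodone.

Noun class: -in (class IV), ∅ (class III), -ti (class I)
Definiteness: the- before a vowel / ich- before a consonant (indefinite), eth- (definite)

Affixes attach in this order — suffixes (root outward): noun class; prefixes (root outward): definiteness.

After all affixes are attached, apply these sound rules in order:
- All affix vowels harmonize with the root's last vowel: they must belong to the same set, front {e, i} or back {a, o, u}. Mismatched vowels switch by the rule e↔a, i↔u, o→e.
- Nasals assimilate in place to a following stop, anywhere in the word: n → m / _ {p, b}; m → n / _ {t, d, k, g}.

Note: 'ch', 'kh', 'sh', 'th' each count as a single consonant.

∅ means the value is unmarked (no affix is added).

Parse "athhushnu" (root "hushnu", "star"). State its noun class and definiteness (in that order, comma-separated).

Segment: eth-hushnu.
noun class: ∅ → class III.
definiteness: eth- → definite.

class III, definite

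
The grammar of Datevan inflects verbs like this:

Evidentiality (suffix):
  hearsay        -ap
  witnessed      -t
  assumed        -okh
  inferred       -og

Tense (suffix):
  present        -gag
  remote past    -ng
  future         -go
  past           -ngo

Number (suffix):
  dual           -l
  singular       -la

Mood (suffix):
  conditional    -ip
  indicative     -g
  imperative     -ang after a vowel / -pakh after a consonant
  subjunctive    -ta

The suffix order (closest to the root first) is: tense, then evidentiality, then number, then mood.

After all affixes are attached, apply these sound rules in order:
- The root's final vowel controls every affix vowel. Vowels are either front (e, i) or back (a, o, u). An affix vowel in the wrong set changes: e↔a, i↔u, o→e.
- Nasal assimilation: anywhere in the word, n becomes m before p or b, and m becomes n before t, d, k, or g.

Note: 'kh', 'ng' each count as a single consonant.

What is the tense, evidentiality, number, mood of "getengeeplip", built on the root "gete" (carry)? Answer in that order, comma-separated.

past, hearsay, dual, conditional

Segment: gete-ngo-ap-l-ip.
tense: -ngo → past.
evidentiality: -ap → hearsay.
number: -l → dual.
mood: -ip → conditional.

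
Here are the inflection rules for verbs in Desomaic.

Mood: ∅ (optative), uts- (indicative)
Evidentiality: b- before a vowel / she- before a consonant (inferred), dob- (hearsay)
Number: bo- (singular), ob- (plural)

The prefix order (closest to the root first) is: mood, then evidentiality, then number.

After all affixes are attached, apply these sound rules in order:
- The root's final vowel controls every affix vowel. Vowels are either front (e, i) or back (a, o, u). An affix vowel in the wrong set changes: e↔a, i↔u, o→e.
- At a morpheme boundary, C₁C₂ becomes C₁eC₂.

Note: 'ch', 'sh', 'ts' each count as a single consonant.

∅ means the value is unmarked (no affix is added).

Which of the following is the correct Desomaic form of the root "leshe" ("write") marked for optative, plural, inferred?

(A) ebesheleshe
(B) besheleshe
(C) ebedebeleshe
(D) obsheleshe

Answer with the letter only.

A

mood = optative: zero marking, form stays leshe.
Attach evidentiality inferred she- (before consonant 'l') → sheleshe.
Attach number plural ob- → obsheleshe.
Apply vowel harmony: obsheleshe → ebsheleshe.
Apply epenthesis: ebsheleshe → ebesheleshe.
So the correct form is ebesheleshe, option (A).
(C) ebedebeleshe is wrong: it uses hearsay instead of inferred for evidentiality.
(B) besheleshe is wrong: it uses singular instead of plural for number.
(D) obsheleshe is wrong: it fails to apply the sound rule(s).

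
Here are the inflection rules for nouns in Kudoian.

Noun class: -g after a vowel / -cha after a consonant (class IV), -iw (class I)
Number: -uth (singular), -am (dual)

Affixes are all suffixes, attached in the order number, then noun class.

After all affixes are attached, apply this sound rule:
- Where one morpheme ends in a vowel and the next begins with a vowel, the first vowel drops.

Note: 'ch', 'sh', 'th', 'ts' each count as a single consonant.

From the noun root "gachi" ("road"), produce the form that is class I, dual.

gachamiw

Attach number dual -am → gachiam.
Attach noun class class I -iw → gachiamiw.
Apply vowel deletion: gachiamiw → gachamiw.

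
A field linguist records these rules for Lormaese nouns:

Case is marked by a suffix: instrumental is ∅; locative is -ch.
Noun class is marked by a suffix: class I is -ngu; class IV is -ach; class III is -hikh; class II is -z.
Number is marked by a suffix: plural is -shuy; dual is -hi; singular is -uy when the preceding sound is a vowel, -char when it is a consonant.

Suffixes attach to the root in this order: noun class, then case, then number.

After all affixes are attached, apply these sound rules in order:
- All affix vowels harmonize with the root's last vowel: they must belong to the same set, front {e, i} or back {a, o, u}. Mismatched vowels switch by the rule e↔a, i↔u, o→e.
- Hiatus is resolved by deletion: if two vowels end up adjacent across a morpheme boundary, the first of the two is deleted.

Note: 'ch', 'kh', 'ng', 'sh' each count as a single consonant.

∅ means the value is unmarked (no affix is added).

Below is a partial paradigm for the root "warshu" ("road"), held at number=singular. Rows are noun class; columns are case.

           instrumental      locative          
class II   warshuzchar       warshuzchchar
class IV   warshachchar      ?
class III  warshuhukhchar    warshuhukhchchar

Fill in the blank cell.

Attach noun class class IV -ach → warshuach.
Attach case locative -ch → warshuachch.
Attach number singular -char (after consonant 'ch') → warshuachchchar.
Vowel harmony: no change.
Apply vowel deletion: warshuachchchar → warshachchchar.

warshachchchar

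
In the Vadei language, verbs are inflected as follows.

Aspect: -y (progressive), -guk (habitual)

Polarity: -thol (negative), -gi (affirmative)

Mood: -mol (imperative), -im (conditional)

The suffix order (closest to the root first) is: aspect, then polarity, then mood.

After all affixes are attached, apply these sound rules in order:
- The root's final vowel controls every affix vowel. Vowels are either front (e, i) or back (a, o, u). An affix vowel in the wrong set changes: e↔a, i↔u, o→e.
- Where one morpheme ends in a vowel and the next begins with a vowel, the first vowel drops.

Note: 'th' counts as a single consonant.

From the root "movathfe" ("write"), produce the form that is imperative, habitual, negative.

Attach aspect habitual -guk → movathfeguk.
Attach polarity negative -thol → movathfegukthol.
Attach mood imperative -mol → movathfeguktholmol.
Apply vowel harmony: movathfeguktholmol → movathfegikthelmel.
Vowel deletion: no change.

movathfegikthelmel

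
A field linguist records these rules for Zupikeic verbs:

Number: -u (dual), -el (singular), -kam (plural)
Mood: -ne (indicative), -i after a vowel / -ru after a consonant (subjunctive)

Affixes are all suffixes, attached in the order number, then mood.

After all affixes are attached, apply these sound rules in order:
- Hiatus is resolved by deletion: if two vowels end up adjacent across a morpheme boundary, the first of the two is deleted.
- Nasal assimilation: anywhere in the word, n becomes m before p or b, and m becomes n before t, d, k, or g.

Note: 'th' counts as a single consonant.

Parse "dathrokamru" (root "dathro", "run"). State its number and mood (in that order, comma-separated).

Segment: dathro-kam-ru.
number: -kam → plural.
mood: -i/ru → subjunctive.

plural, subjunctive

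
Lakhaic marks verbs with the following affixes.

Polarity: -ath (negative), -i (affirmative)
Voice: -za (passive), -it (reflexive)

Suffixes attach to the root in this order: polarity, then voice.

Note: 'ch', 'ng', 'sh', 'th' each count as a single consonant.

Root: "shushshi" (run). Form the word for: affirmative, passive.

Attach polarity affirmative -i → shushshii.
Attach voice passive -za → shushshiiza.

shushshiiza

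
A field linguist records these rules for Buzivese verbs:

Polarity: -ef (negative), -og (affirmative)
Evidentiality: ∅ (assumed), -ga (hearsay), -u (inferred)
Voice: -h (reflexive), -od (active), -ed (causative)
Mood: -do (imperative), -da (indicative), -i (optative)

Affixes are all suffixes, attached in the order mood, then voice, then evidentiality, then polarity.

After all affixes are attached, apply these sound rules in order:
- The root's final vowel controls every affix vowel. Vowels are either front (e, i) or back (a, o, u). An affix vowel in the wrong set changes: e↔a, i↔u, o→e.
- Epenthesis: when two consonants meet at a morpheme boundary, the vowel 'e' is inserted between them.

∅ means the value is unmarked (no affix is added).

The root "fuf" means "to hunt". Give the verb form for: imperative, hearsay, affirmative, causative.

fufedoadegaog

Attach mood imperative -do → fufdo.
Attach voice causative -ed → fufdoed.
Attach evidentiality hearsay -ga → fufdoedga.
Attach polarity affirmative -og → fufdoedgaog.
Apply vowel harmony: fufdoedgaog → fufdoadgaog.
Apply epenthesis: fufdoadgaog → fufedoadegaog.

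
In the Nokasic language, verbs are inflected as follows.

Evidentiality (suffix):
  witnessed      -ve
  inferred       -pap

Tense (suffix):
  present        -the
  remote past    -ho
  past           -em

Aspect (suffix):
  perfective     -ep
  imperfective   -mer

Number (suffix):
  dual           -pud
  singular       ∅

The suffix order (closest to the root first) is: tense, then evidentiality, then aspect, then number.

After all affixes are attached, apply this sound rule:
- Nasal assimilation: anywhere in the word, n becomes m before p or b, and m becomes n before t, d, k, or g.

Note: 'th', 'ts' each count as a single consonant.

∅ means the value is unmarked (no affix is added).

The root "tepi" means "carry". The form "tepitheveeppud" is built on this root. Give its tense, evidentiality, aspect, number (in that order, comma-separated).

present, witnessed, perfective, dual

Segment: tepi-the-ve-ep-pud.
tense: -the → present.
evidentiality: -ve → witnessed.
aspect: -ep → perfective.
number: -pud → dual.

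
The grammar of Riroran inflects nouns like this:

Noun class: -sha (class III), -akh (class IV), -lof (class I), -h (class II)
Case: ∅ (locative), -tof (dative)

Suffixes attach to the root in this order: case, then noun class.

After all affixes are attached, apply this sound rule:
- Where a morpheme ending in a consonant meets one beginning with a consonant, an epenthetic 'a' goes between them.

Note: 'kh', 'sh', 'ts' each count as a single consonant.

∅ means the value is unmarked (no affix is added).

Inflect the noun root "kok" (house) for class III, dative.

kokatofasha

Attach case dative -tof → koktof.
Attach noun class class III -sha → koktofsha.
Apply epenthesis: koktofsha → kokatofasha.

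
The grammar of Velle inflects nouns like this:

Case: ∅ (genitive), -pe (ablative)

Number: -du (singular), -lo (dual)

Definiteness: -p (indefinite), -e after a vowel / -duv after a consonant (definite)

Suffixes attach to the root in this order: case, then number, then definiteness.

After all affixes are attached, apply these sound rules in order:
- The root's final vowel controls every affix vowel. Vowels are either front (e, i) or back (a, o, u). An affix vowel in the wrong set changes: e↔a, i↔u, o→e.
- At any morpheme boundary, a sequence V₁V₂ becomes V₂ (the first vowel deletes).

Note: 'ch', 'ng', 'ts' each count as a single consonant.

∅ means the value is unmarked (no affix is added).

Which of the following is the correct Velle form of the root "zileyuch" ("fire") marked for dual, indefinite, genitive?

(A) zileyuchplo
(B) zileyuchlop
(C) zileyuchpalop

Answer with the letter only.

case = genitive: zero marking, form stays zileyuch.
Attach number dual -lo → zileyuchlo.
Attach definiteness indefinite -p → zileyuchlop.
Vowel harmony: no change.
Vowel deletion: no change.
So the correct form is zileyuchlop, option (B).
(C) zileyuchpalop is wrong: it uses ablative instead of genitive for case.
(A) zileyuchplo is wrong: it has the affixes in the wrong order.

B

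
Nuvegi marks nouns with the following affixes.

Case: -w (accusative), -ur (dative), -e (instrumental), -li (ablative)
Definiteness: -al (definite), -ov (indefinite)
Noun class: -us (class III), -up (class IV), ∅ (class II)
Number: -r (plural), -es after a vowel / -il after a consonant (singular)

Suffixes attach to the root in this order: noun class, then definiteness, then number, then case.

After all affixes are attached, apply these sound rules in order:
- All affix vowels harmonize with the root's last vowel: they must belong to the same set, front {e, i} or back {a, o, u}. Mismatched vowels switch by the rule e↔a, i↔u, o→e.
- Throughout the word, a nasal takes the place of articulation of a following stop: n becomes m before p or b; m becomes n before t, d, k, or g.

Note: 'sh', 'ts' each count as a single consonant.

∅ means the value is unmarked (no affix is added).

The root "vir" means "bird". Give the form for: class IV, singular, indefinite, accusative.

Attach noun class class IV -up → virup.
Attach definiteness indefinite -ov → virupov.
Attach number singular -il (after consonant 'v') → virupovil.
Attach case accusative -w → virupovilw.
Apply vowel harmony: virupovilw → viripevilw.
Nasal assimilation: no change.

viripevilw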